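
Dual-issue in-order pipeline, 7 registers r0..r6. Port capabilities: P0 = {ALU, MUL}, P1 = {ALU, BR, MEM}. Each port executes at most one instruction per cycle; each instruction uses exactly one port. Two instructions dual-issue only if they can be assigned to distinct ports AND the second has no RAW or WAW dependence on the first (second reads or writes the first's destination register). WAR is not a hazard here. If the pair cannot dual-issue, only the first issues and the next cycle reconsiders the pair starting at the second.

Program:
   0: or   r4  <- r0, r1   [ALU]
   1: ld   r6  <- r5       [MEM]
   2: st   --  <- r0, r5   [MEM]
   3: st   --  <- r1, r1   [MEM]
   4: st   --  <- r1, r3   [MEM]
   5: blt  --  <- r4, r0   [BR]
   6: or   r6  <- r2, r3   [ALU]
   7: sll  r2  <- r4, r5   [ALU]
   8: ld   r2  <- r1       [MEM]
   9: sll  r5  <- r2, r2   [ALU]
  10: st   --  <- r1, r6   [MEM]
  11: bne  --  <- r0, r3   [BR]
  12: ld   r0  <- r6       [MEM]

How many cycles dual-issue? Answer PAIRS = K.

t=0 i0+i1:or.ALU/ld.MEM ; pair
t=1 i2:st.MEM ; no-port MEM/MEM
t=2 i3:st.MEM ; no-port MEM/MEM
t=3 i4:st.MEM ; no-port MEM/BR
t=4 i5+i6:blt.BR/or.ALU ; pair
t=5 i7:sll.ALU ; WAW r2
t=6 i8:ld.MEM ; RAW r2
t=7 i9+i10:sll.ALU/st.MEM ; pair
t=8 i11:bne.BR ; no-port BR/MEM
t=9 i12:ld.MEM ; tail

PAIRS = 3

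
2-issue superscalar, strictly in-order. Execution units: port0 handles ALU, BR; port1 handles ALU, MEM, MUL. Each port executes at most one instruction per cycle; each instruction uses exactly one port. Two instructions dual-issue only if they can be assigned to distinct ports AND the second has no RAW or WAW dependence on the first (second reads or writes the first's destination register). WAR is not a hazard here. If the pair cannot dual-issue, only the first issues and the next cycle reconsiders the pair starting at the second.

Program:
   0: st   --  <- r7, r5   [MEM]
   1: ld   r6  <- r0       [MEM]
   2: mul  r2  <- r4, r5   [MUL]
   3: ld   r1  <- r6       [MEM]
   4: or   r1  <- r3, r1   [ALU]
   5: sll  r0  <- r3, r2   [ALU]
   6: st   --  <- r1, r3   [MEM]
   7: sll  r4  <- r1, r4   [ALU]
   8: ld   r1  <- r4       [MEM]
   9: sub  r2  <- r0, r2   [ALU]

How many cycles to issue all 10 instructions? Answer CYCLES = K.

CYCLES = 7

c0: i0 st.MEM  no-port MEM/MEM
c1: i1 ld.MEM  no-port MEM/MUL
c2: i2 mul.MUL  no-port MUL/MEM
c3: i3 ld.MEM  RAW+WAW r1
c4: i4,i5 or.ALU+sll.ALU  2-wide
c5: i6,i7 st.MEM+sll.ALU  2-wide
c6: i8,i9 ld.MEM+sub.ALU  2-wide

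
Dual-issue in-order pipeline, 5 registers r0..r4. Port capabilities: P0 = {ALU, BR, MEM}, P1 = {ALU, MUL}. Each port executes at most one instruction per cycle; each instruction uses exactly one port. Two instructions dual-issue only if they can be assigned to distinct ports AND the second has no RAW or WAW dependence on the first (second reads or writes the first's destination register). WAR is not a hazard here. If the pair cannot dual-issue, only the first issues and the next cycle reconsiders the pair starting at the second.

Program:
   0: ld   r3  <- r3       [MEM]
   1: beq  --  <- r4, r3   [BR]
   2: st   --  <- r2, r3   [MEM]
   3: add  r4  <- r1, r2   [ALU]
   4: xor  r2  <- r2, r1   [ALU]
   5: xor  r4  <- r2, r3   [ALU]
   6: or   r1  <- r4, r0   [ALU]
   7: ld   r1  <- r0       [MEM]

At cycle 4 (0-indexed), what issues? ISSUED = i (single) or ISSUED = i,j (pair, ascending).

c0: i0 ld  no-port MEM/BR
c1: i1 beq  no-port BR/MEM
c2: i2,i3 st add  2-wide
c3: i4 xor  RAW r2
c4: i5 xor  RAW r4
c5: i6 or  WAW r1
c6: i7 ld  tail

ISSUED = 5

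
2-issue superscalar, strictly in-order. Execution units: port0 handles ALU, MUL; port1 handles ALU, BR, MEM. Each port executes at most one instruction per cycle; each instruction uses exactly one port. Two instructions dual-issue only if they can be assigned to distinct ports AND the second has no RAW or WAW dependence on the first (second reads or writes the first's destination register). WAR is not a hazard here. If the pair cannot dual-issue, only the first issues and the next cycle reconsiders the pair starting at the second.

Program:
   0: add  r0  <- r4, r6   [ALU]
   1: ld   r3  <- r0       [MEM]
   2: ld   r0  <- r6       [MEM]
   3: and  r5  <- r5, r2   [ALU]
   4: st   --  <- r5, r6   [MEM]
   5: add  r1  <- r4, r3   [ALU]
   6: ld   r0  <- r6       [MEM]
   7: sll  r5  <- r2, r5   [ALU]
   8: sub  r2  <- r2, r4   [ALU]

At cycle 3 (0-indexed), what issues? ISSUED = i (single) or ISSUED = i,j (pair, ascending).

ISSUED = 4,5

c0: i0 add.ALU  RAW r0
c1: i1 ld.MEM  no-port MEM/MEM
c2: i2&i3 ld.MEM+and.ALU  dual
c3: i4&i5 st.MEM+add.ALU  dual
c4: i6&i7 ld.MEM+sll.ALU  dual
c5: i8 sub.ALU  tail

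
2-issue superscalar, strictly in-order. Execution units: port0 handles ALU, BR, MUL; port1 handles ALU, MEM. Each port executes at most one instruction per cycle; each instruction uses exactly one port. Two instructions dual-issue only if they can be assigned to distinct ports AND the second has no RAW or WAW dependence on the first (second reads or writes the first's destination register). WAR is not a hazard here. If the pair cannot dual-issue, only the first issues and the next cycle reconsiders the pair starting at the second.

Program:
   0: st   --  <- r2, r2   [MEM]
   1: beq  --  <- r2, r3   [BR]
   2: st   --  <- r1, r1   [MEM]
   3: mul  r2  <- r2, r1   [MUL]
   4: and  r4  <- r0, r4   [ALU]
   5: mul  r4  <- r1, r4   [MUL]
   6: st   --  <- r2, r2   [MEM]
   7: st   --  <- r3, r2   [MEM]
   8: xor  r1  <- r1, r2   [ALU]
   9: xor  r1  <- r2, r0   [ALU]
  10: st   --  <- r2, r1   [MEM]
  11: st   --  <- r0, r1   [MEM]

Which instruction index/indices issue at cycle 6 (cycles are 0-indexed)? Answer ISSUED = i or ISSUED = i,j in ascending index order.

t=0 i0/i1:st beq ; 2-wide
t=1 i2/i3:st mul ; 2-wide
t=2 i4:and ; RAW+WAW r4
t=3 i5/i6:mul st ; 2-wide
t=4 i7/i8:st xor ; 2-wide
t=5 i9:xor ; RAW r1
t=6 i10:st ; no-port MEM/MEM
t=7 i11:st ; tail

ISSUED = 10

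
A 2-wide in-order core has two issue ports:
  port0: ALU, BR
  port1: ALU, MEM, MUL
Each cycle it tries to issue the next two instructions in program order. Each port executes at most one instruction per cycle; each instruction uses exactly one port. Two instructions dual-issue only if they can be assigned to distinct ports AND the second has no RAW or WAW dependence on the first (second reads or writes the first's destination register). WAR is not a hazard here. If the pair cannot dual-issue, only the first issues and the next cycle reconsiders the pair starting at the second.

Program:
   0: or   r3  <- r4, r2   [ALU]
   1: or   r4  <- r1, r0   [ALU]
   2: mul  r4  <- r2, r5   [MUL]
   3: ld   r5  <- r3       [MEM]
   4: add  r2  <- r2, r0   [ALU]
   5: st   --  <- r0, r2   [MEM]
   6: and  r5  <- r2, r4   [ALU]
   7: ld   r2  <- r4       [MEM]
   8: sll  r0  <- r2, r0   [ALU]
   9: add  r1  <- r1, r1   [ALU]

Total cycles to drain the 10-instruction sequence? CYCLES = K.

CYCLES = 6

0. or/or @i0,i1  | 2-wide
1. mul @i2  | no-port MUL/MEM
2. ld/add @i3,i4  | 2-wide
3. st/and @i5,i6  | 2-wide
4. ld @i7  | RAW r2
5. sll/add @i8,i9  | 2-wide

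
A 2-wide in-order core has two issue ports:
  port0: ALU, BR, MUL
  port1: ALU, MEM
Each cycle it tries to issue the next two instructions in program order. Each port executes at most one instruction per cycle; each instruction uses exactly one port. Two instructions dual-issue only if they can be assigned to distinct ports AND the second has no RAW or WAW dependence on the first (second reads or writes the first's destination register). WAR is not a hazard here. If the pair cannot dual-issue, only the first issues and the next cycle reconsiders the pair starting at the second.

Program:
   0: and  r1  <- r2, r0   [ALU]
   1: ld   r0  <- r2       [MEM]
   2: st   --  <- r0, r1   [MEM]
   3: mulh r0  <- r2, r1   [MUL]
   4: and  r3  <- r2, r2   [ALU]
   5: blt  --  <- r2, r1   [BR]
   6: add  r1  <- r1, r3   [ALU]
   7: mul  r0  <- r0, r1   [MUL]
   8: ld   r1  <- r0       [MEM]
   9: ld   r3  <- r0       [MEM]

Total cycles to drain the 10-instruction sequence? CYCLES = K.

[0] i0,i1  and.ALU+ld.MEM  -- 2-wide
[1] i2,i3  st.MEM+mulh.MUL  -- 2-wide
[2] i4,i5  and.ALU+blt.BR  -- 2-wide
[3] i6  add.ALU  -- RAW r1
[4] i7  mul.MUL  -- RAW r0
[5] i8  ld.MEM  -- no-port MEM/MEM
[6] i9  ld.MEM  -- tail

CYCLES = 7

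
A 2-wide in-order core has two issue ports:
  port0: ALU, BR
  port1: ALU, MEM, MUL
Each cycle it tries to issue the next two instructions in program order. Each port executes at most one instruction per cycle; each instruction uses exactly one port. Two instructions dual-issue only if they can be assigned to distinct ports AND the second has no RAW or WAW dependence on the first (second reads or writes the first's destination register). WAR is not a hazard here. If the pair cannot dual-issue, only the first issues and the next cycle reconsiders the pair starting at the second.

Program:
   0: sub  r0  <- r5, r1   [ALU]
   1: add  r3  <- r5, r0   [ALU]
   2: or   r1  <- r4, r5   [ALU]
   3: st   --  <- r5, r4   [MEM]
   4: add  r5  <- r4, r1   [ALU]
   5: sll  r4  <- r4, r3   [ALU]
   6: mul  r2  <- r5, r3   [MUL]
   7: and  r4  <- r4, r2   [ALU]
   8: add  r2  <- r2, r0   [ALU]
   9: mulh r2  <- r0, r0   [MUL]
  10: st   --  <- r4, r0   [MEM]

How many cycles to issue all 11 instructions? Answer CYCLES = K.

t=0 i0:sub.ALU ; RAW r0
t=1 i1,i2:add.ALU+or.ALU ; 2-wide
t=2 i3,i4:st.MEM+add.ALU ; 2-wide
t=3 i5,i6:sll.ALU+mul.MUL ; 2-wide
t=4 i7,i8:and.ALU+add.ALU ; 2-wide
t=5 i9:mulh.MUL ; no-port MUL/MEM
t=6 i10:st.MEM ; tail

CYCLES = 7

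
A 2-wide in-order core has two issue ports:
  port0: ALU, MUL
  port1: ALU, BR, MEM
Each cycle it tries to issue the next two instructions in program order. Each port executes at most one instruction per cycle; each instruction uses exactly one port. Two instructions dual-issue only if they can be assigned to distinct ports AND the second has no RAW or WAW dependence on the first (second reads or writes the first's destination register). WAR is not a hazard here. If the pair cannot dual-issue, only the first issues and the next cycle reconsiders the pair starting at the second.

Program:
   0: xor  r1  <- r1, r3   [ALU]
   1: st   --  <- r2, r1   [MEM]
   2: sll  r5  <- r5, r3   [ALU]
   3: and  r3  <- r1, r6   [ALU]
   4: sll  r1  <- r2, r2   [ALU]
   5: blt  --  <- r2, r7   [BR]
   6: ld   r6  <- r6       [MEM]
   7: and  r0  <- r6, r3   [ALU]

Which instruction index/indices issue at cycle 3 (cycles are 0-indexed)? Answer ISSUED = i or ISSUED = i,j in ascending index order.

  cy0 -> i0 (xor.ALU) RAW r1
  cy1 -> i1,i2 (st.MEM+sll.ALU) pair
  cy2 -> i3,i4 (and.ALU+sll.ALU) pair
  cy3 -> i5 (blt.BR) no-port BR/MEM
  cy4 -> i6 (ld.MEM) RAW r6
  cy5 -> i7 (and.ALU) tail

ISSUED = 5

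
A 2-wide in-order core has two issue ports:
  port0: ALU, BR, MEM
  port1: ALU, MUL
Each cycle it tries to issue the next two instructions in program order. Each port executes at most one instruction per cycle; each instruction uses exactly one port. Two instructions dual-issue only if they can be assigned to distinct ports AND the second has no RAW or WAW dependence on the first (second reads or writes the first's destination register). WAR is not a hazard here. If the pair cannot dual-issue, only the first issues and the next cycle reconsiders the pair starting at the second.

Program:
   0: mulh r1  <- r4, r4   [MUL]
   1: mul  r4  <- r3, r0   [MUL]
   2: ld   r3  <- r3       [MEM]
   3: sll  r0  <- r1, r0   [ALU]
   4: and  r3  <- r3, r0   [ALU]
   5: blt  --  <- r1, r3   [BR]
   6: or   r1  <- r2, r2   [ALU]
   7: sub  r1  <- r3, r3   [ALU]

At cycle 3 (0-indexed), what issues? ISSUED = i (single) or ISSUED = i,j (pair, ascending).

ISSUED = 4

  cy0 -> i0 (mulh.MUL) no-port MUL/MUL
  cy1 -> i1/i2 (mul.MUL ld.MEM) 2-wide
  cy2 -> i3 (sll.ALU) RAW r0
  cy3 -> i4 (and.ALU) RAW r3
  cy4 -> i5/i6 (blt.BR or.ALU) 2-wide
  cy5 -> i7 (sub.ALU) tail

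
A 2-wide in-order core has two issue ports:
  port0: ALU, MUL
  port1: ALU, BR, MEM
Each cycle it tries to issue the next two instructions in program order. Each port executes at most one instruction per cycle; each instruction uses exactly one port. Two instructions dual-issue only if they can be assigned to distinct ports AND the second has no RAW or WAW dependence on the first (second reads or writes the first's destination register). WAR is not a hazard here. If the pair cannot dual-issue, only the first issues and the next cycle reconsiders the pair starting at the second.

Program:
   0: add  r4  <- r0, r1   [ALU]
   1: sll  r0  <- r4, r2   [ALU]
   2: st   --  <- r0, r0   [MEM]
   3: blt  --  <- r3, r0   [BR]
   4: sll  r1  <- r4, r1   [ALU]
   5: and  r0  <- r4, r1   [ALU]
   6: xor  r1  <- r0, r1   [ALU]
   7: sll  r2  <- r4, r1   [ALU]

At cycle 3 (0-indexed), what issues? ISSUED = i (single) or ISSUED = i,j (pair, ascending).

ISSUED = 3,4

c0: i0 add  RAW r4
c1: i1 sll  RAW r0
c2: i2 st  no-port MEM/BR
c3: i3&i4 blt/sll  2-wide
c4: i5 and  RAW r0
c5: i6 xor  RAW r1
c6: i7 sll  tail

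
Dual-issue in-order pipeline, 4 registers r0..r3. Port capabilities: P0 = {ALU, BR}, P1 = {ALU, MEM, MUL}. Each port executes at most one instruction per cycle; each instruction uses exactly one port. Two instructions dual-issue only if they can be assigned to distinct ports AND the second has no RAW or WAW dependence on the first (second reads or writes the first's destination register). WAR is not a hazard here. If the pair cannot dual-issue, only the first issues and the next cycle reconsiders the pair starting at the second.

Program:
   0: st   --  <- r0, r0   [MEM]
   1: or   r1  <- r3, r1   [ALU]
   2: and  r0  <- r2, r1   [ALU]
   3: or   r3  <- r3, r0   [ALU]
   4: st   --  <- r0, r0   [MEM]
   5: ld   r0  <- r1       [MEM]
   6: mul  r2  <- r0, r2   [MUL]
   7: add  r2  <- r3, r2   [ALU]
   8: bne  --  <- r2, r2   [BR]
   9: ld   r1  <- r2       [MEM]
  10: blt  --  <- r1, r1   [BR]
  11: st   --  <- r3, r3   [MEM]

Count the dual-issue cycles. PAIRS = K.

PAIRS = 4

[0] i0/i1  st+or  -- 2-wide
[1] i2  and  -- RAW r0
[2] i3/i4  or+st  -- 2-wide
[3] i5  ld  -- no-port MEM/MUL
[4] i6  mul  -- RAW+WAW r2
[5] i7  add  -- RAW r2
[6] i8/i9  bne+ld  -- 2-wide
[7] i10/i11  blt+st  -- 2-wide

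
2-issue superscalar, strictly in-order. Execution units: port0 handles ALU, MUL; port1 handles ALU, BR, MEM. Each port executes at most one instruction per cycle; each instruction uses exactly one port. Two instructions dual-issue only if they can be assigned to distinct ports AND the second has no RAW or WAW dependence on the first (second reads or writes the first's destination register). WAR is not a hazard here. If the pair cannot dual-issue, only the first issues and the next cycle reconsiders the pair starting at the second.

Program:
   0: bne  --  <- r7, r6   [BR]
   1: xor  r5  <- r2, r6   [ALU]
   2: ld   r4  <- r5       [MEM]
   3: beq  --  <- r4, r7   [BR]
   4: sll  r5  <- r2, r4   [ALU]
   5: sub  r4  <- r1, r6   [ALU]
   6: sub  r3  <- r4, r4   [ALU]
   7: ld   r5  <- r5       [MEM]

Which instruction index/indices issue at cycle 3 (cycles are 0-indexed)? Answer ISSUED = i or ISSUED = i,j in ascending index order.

[0] i0+i1  bne xor  -- pair
[1] i2  ld  -- no-port MEM/BR
[2] i3+i4  beq sll  -- pair
[3] i5  sub  -- RAW r4
[4] i6+i7  sub ld  -- pair

ISSUED = 5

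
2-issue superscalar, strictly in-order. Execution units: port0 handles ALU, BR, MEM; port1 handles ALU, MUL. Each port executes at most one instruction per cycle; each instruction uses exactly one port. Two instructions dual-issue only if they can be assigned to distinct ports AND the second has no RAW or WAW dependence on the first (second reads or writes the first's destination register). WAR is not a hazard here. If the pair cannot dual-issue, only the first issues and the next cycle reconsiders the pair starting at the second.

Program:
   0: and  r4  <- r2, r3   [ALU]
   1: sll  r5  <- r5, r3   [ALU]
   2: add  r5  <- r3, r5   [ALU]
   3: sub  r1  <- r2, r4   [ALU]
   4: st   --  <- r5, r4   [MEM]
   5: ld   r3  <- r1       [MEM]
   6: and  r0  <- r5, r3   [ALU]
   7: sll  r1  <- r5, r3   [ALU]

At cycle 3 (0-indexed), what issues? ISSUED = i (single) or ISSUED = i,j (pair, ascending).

t=0 i0/i1:and/sll ; pair
t=1 i2/i3:add/sub ; pair
t=2 i4:st ; no-port MEM/MEM
t=3 i5:ld ; RAW r3
t=4 i6/i7:and/sll ; pair

ISSUED = 5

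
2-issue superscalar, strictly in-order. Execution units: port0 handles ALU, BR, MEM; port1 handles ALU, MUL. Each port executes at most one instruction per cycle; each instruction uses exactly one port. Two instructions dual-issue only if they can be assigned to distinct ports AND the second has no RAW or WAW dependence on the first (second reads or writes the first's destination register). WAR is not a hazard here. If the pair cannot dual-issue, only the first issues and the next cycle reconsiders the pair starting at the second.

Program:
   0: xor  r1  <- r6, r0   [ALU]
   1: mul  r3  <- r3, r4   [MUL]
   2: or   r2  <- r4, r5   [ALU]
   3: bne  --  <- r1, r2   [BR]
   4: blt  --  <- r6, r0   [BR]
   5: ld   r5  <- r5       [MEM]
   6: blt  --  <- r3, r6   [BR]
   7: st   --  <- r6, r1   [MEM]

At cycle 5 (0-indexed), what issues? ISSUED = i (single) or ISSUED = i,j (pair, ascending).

  cy0 -> i0&i1 (xor.ALU+mul.MUL) pair
  cy1 -> i2 (or.ALU) RAW r2
  cy2 -> i3 (bne.BR) no-port BR/BR
  cy3 -> i4 (blt.BR) no-port BR/MEM
  cy4 -> i5 (ld.MEM) no-port MEM/BR
  cy5 -> i6 (blt.BR) no-port BR/MEM
  cy6 -> i7 (st.MEM) tail

ISSUED = 6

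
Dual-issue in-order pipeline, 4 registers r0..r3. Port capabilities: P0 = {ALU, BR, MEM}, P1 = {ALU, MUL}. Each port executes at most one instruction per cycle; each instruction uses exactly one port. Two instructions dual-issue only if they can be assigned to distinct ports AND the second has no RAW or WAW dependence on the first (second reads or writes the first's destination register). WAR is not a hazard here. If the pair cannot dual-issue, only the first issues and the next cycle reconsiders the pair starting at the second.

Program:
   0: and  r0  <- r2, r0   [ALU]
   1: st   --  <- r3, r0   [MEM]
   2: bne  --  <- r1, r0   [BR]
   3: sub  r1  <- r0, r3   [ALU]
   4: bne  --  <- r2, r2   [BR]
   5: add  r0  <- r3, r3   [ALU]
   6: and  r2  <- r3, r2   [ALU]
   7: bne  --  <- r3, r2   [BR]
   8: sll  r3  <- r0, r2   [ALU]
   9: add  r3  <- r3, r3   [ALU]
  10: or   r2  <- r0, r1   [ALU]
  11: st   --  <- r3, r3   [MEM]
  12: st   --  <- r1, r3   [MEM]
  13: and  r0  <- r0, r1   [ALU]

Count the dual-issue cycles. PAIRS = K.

t=0 i0:and.ALU ; RAW r0
t=1 i1:st.MEM ; no-port MEM/BR
t=2 i2,i3:bne.BR+sub.ALU ; pair
t=3 i4,i5:bne.BR+add.ALU ; pair
t=4 i6:and.ALU ; RAW r2
t=5 i7,i8:bne.BR+sll.ALU ; pair
t=6 i9,i10:add.ALU+or.ALU ; pair
t=7 i11:st.MEM ; no-port MEM/MEM
t=8 i12,i13:st.MEM+and.ALU ; pair

PAIRS = 5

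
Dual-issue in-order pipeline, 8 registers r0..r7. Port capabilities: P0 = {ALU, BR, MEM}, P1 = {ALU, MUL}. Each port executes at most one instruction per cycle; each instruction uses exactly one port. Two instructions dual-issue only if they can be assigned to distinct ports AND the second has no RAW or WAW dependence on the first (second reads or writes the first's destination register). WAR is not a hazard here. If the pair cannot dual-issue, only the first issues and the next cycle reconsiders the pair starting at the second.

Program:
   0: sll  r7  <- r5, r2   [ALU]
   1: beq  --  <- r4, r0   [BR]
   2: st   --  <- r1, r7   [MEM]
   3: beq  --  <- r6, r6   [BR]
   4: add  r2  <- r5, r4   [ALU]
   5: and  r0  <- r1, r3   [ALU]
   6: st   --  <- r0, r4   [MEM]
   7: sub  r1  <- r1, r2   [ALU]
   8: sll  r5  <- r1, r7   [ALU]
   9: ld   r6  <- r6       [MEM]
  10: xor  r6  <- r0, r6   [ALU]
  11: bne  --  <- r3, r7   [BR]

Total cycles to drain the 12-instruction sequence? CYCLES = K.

0. sll.ALU;beq.BR @i0&i1  | pair
1. st.MEM @i2  | no-port MEM/BR
2. beq.BR;add.ALU @i3&i4  | pair
3. and.ALU @i5  | RAW r0
4. st.MEM;sub.ALU @i6&i7  | pair
5. sll.ALU;ld.MEM @i8&i9  | pair
6. xor.ALU;bne.BR @i10&i11  | pair

CYCLES = 7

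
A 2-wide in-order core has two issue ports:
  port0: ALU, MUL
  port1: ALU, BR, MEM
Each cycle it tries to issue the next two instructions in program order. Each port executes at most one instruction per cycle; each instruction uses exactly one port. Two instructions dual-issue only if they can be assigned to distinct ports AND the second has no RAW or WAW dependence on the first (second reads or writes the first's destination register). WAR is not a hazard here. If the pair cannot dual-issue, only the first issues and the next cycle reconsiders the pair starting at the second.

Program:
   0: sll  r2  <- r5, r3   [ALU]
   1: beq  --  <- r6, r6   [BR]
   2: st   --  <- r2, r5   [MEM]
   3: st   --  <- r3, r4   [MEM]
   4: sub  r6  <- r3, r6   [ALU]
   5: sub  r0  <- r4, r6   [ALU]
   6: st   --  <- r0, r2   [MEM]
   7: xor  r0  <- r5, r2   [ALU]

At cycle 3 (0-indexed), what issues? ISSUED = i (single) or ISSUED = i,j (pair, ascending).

#0 head=0: sll+beq i0/i1 2-wide
#1 head=2: st i2 no-port MEM/MEM
#2 head=3: st+sub i3/i4 2-wide
#3 head=5: sub i5 RAW r0
#4 head=6: st+xor i6/i7 2-wide

ISSUED = 5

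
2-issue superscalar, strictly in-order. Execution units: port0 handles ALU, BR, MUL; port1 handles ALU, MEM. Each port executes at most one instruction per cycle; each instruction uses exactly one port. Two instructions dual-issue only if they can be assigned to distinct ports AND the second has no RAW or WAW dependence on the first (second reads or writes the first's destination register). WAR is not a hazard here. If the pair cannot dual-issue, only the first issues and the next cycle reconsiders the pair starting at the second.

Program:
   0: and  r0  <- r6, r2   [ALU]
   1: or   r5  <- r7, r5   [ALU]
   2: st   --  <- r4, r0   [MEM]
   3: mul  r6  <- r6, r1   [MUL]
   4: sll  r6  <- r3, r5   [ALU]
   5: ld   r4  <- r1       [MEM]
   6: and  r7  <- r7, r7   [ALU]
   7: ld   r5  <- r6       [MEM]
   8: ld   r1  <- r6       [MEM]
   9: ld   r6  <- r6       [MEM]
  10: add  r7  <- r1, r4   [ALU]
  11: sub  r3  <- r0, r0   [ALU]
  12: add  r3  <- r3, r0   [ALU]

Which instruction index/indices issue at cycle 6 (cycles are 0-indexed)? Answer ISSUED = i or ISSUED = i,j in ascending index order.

0. and.ALU or.ALU @i0+i1  | dual
1. st.MEM mul.MUL @i2+i3  | dual
2. sll.ALU ld.MEM @i4+i5  | dual
3. and.ALU ld.MEM @i6+i7  | dual
4. ld.MEM @i8  | no-port MEM/MEM
5. ld.MEM add.ALU @i9+i10  | dual
6. sub.ALU @i11  | RAW+WAW r3
7. add.ALU @i12  | tail

ISSUED = 11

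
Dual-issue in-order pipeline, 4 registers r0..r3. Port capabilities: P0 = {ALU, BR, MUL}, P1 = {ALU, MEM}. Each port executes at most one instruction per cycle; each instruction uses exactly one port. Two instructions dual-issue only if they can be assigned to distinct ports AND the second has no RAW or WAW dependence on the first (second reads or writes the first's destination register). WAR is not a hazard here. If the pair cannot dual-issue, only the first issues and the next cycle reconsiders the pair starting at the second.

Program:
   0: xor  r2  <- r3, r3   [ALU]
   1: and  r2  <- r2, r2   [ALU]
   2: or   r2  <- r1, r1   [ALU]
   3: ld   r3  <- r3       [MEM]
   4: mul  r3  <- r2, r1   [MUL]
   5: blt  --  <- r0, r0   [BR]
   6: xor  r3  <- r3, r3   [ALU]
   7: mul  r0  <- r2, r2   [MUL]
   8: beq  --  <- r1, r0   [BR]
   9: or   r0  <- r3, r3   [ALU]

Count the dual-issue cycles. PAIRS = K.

PAIRS = 3

0. xor.ALU @i0  | RAW+WAW r2
1. and.ALU @i1  | WAW r2
2. or.ALU/ld.MEM @i2+i3  | dual
3. mul.MUL @i4  | no-port MUL/BR
4. blt.BR/xor.ALU @i5+i6  | dual
5. mul.MUL @i7  | no-port MUL/BR
6. beq.BR/or.ALU @i8+i9  | dual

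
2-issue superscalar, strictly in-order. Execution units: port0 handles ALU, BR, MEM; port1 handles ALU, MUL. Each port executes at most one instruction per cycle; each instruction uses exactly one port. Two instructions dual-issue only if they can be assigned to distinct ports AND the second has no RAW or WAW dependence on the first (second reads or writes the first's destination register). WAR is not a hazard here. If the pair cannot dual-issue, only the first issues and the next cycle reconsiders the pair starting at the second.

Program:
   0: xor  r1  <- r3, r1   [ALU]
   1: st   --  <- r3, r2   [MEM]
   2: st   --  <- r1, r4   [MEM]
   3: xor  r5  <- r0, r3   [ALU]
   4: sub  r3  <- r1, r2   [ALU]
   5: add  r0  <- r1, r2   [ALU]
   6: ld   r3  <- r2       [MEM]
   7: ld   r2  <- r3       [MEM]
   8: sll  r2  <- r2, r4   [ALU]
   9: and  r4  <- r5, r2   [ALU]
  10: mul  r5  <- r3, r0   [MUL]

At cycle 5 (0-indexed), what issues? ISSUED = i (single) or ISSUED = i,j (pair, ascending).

ISSUED = 8

#0 head=0: xor st i0,i1 pair
#1 head=2: st xor i2,i3 pair
#2 head=4: sub add i4,i5 pair
#3 head=6: ld i6 no-port MEM/MEM
#4 head=7: ld i7 RAW+WAW r2
#5 head=8: sll i8 RAW r2
#6 head=9: and mul i9,i10 pair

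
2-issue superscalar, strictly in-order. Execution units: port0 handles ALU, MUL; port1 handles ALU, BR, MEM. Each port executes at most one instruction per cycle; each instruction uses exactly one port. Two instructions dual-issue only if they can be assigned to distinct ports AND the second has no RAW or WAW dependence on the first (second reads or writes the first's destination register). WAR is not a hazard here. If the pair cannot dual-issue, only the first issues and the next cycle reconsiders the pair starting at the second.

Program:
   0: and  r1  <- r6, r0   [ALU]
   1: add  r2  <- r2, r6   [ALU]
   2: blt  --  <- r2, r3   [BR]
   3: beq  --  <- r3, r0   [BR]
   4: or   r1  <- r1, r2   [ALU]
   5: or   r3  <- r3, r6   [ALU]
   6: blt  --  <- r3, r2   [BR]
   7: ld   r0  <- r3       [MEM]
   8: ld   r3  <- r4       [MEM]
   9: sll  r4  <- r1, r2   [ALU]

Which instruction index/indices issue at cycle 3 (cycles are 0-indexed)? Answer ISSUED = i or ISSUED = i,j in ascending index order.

0. and+add @i0&i1  | 2-wide
1. blt @i2  | no-port BR/BR
2. beq+or @i3&i4  | 2-wide
3. or @i5  | RAW r3
4. blt @i6  | no-port BR/MEM
5. ld @i7  | no-port MEM/MEM
6. ld+sll @i8&i9  | 2-wide

ISSUED = 5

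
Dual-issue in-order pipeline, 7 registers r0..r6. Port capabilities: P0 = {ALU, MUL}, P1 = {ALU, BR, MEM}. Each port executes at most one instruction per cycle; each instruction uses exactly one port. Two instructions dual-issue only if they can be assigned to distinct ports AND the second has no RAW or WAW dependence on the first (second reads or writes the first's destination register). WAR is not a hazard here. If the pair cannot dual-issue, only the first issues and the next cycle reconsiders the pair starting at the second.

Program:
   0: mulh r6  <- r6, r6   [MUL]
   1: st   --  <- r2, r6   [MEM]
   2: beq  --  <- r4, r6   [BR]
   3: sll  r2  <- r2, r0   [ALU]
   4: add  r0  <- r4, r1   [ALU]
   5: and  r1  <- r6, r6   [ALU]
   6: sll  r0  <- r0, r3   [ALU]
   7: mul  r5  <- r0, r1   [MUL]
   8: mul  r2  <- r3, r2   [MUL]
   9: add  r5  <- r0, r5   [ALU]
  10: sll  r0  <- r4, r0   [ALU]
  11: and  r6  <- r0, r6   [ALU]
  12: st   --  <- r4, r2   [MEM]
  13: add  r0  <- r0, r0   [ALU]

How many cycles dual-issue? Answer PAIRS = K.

  cy0 -> i0 (mulh.MUL) RAW r6
  cy1 -> i1 (st.MEM) no-port MEM/BR
  cy2 -> i2&i3 (beq.BR;sll.ALU) dual
  cy3 -> i4&i5 (add.ALU;and.ALU) dual
  cy4 -> i6 (sll.ALU) RAW r0
  cy5 -> i7 (mul.MUL) no-port MUL/MUL
  cy6 -> i8&i9 (mul.MUL;add.ALU) dual
  cy7 -> i10 (sll.ALU) RAW r0
  cy8 -> i11&i12 (and.ALU;st.MEM) dual
  cy9 -> i13 (add.ALU) tail

PAIRS = 4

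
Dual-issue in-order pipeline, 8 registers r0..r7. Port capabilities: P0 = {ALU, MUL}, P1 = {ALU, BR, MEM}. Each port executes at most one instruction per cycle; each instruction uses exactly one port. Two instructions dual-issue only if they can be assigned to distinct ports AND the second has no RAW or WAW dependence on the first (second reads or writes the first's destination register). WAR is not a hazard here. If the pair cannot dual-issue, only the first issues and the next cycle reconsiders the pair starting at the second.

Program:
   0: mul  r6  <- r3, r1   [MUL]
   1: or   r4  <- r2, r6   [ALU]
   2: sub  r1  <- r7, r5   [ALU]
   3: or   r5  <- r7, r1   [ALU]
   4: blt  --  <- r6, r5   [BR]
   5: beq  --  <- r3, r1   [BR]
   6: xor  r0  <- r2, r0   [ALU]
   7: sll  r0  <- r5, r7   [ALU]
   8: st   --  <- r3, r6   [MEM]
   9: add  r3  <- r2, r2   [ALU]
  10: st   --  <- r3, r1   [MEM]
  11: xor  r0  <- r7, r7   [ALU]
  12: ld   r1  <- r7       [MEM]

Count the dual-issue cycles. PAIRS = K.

c0: i0 mul.MUL  RAW r6
c1: i1&i2 or.ALU+sub.ALU  2-wide
c2: i3 or.ALU  RAW r5
c3: i4 blt.BR  no-port BR/BR
c4: i5&i6 beq.BR+xor.ALU  2-wide
c5: i7&i8 sll.ALU+st.MEM  2-wide
c6: i9 add.ALU  RAW r3
c7: i10&i11 st.MEM+xor.ALU  2-wide
c8: i12 ld.MEM  tail

PAIRS = 4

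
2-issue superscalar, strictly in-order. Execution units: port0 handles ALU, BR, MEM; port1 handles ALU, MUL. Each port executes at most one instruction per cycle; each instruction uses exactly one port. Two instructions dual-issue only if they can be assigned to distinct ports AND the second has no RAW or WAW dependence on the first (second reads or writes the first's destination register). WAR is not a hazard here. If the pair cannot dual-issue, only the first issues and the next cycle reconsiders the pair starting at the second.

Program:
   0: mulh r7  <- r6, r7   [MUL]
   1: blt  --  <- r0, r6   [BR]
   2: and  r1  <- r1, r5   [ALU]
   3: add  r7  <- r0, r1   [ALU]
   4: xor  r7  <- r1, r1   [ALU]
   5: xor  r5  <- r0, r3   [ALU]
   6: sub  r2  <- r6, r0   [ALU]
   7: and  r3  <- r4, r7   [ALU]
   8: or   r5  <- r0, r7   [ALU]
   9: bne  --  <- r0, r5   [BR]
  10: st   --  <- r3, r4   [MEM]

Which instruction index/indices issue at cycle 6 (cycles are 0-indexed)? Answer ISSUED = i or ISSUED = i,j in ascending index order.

ISSUED = 9

0. mulh/blt @i0&i1  | dual
1. and @i2  | RAW r1
2. add @i3  | WAW r7
3. xor/xor @i4&i5  | dual
4. sub/and @i6&i7  | dual
5. or @i8  | RAW r5
6. bne @i9  | no-port BR/MEM
7. st @i10  | tail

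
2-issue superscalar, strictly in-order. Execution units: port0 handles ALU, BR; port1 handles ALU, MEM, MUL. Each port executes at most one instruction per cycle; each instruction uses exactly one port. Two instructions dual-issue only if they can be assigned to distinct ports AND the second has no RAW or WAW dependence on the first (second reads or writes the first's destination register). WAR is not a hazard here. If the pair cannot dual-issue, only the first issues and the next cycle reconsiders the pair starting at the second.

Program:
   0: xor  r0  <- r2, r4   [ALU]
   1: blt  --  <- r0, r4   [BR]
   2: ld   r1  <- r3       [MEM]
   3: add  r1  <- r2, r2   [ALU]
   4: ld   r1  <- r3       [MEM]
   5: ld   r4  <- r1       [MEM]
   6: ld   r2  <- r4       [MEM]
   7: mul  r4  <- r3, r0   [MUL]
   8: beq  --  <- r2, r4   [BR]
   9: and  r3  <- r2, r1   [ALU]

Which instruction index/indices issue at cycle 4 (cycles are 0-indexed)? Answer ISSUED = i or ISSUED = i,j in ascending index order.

ISSUED = 5

0. xor @i0  | RAW r0
1. blt+ld @i1,i2  | 2-wide
2. add @i3  | WAW r1
3. ld @i4  | no-port MEM/MEM
4. ld @i5  | no-port MEM/MEM
5. ld @i6  | no-port MEM/MUL
6. mul @i7  | RAW r4
7. beq+and @i8,i9  | 2-wide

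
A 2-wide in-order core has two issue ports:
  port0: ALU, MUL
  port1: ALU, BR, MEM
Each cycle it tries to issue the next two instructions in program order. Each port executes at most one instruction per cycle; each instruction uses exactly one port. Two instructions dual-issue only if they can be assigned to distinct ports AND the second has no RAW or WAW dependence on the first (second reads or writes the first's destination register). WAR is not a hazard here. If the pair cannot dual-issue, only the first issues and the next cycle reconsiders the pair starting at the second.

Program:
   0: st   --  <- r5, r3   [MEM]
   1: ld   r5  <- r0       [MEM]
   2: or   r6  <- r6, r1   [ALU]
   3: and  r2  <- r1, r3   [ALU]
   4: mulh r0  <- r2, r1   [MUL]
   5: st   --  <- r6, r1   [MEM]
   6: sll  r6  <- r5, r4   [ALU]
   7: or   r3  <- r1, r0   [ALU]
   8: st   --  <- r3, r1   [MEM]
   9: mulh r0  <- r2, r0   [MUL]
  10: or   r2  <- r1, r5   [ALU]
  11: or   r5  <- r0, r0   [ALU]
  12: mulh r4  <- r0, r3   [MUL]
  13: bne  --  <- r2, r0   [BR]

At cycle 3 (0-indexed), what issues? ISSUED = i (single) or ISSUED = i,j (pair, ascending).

ISSUED = 4,5

0. st @i0  | no-port MEM/MEM
1. ld/or @i1+i2  | 2-wide
2. and @i3  | RAW r2
3. mulh/st @i4+i5  | 2-wide
4. sll/or @i6+i7  | 2-wide
5. st/mulh @i8+i9  | 2-wide
6. or/or @i10+i11  | 2-wide
7. mulh/bne @i12+i13  | 2-wide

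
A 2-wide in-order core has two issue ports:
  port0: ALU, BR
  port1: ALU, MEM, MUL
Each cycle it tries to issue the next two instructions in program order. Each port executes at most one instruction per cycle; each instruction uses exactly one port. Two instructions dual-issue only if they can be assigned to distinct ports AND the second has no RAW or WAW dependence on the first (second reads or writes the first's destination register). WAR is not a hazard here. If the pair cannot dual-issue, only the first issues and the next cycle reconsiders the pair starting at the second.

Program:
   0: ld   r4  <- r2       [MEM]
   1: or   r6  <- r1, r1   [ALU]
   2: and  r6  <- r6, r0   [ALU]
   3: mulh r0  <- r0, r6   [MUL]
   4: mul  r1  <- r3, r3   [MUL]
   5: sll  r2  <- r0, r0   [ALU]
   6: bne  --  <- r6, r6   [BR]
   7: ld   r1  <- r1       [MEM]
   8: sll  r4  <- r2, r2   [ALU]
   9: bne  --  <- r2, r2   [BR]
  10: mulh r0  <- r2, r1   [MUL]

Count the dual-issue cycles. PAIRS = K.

PAIRS = 4

#0 head=0: ld/or i0,i1 dual
#1 head=2: and i2 RAW r6
#2 head=3: mulh i3 no-port MUL/MUL
#3 head=4: mul/sll i4,i5 dual
#4 head=6: bne/ld i6,i7 dual
#5 head=8: sll/bne i8,i9 dual
#6 head=10: mulh i10 tail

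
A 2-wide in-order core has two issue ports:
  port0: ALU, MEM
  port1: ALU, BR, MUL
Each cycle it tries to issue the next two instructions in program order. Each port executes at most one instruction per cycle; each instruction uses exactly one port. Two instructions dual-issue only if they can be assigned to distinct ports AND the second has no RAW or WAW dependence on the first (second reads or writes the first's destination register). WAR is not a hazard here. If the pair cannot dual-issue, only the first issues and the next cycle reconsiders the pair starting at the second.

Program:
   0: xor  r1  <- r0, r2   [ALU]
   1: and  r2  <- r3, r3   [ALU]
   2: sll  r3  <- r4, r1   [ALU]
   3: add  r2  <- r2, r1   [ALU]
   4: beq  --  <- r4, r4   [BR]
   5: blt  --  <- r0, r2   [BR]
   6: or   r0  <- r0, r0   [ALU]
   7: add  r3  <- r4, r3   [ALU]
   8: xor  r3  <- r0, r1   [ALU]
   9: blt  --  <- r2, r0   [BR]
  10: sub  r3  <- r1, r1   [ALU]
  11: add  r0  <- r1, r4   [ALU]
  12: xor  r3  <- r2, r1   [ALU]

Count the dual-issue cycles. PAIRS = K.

c0: i0&i1 xor;and  dual
c1: i2&i3 sll;add  dual
c2: i4 beq  no-port BR/BR
c3: i5&i6 blt;or  dual
c4: i7 add  WAW r3
c5: i8&i9 xor;blt  dual
c6: i10&i11 sub;add  dual
c7: i12 xor  tail

PAIRS = 5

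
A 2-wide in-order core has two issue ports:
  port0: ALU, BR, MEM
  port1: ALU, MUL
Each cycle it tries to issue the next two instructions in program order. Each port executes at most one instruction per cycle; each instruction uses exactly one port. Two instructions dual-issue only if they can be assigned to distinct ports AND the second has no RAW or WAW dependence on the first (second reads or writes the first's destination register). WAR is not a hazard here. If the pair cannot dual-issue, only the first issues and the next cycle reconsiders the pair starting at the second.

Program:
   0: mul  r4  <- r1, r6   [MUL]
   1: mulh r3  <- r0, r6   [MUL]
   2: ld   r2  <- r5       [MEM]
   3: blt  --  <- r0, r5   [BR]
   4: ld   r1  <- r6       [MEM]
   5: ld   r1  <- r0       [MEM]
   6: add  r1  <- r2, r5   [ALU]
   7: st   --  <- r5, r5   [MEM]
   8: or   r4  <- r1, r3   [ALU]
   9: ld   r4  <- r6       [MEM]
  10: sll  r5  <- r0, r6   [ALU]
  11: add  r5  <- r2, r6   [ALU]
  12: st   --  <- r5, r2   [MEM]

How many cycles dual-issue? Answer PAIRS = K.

PAIRS = 3

c0: i0 mul.MUL  no-port MUL/MUL
c1: i1/i2 mulh.MUL ld.MEM  dual
c2: i3 blt.BR  no-port BR/MEM
c3: i4 ld.MEM  no-port MEM/MEM
c4: i5 ld.MEM  WAW r1
c5: i6/i7 add.ALU st.MEM  dual
c6: i8 or.ALU  WAW r4
c7: i9/i10 ld.MEM sll.ALU  dual
c8: i11 add.ALU  RAW r5
c9: i12 st.MEM  tail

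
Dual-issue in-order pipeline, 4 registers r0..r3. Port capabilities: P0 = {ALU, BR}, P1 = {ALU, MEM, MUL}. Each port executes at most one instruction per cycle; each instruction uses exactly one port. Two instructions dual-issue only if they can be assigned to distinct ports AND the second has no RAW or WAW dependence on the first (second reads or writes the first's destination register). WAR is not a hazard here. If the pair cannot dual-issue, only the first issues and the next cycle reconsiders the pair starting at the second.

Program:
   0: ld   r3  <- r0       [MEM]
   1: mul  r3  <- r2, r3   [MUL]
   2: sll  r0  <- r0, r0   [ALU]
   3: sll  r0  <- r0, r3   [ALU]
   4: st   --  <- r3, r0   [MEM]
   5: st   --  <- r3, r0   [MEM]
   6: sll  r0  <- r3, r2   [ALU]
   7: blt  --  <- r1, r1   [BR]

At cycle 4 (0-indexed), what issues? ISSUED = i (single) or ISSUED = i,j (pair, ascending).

ISSUED = 5,6

t=0 i0:ld.MEM ; no-port MEM/MUL
t=1 i1,i2:mul.MUL/sll.ALU ; 2-wide
t=2 i3:sll.ALU ; RAW r0
t=3 i4:st.MEM ; no-port MEM/MEM
t=4 i5,i6:st.MEM/sll.ALU ; 2-wide
t=5 i7:blt.BR ; tail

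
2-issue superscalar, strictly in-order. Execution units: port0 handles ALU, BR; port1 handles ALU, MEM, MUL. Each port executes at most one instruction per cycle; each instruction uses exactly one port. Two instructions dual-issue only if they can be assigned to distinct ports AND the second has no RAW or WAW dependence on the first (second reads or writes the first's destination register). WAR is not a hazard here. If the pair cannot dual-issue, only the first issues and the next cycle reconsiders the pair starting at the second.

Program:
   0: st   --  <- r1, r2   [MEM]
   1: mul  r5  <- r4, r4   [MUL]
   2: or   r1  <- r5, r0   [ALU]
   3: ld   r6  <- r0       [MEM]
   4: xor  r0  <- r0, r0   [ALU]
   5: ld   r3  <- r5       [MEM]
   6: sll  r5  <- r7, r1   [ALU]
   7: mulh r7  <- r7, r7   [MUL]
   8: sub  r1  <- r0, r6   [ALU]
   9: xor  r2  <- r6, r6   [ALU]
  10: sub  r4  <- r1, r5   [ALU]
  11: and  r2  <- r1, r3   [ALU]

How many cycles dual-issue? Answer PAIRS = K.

PAIRS = 5

#0 head=0: st.MEM i0 no-port MEM/MUL
#1 head=1: mul.MUL i1 RAW r5
#2 head=2: or.ALU ld.MEM i2,i3 dual
#3 head=4: xor.ALU ld.MEM i4,i5 dual
#4 head=6: sll.ALU mulh.MUL i6,i7 dual
#5 head=8: sub.ALU xor.ALU i8,i9 dual
#6 head=10: sub.ALU and.ALU i10,i11 dual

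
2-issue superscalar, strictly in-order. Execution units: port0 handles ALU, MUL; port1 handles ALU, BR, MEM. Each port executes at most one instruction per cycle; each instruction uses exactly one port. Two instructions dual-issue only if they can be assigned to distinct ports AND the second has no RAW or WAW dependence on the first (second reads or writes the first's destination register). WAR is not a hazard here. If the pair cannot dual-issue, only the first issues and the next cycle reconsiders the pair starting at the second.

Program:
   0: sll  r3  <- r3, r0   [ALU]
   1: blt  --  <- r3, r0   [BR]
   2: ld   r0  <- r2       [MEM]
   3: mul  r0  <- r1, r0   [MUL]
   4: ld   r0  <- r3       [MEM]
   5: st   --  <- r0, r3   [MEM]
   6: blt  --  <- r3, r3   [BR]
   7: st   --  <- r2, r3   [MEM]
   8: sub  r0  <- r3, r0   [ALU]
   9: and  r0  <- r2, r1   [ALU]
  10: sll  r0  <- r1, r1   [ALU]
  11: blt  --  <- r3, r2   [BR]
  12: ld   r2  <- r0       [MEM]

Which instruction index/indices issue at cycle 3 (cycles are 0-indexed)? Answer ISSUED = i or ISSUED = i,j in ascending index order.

0. sll @i0  | RAW r3
1. blt @i1  | no-port BR/MEM
2. ld @i2  | RAW+WAW r0
3. mul @i3  | WAW r0
4. ld @i4  | no-port MEM/MEM
5. st @i5  | no-port MEM/BR
6. blt @i6  | no-port BR/MEM
7. st+sub @i7&i8  | pair
8. and @i9  | WAW r0
9. sll+blt @i10&i11  | pair
10. ld @i12  | tail

ISSUED = 3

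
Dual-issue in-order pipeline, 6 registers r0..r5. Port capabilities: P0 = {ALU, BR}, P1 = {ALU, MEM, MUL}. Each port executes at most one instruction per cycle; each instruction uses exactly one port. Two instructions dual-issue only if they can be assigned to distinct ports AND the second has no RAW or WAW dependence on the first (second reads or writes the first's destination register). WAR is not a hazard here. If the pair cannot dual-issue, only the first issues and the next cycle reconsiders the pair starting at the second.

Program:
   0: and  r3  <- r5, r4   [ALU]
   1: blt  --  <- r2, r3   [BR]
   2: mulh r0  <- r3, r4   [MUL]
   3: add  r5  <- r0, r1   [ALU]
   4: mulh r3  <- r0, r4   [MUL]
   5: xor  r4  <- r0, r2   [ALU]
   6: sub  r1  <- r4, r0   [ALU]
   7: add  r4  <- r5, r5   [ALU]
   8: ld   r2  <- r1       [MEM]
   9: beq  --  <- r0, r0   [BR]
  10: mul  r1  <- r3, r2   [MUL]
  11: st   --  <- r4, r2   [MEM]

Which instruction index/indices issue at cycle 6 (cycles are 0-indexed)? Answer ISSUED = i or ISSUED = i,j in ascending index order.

t=0 i0:and ; RAW r3
t=1 i1/i2:blt mulh ; pair
t=2 i3/i4:add mulh ; pair
t=3 i5:xor ; RAW r4
t=4 i6/i7:sub add ; pair
t=5 i8/i9:ld beq ; pair
t=6 i10:mul ; no-port MUL/MEM
t=7 i11:st ; tail

ISSUED = 10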